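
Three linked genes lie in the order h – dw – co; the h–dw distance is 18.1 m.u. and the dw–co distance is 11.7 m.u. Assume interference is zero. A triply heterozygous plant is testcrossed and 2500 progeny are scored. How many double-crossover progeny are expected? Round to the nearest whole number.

53

Map distances give recombination frequencies of 0.181 and 0.117 for the two intervals.
With no interference, expected double-crossover frequency = 0.181 × 0.117 = 0.02118.
Expected number = 0.02118 × 2500 = 52.94 ≈ 53.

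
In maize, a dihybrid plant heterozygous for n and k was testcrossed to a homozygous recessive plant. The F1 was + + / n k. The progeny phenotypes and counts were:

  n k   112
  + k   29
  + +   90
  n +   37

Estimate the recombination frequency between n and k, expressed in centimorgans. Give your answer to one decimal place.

24.6 centimorgans

The recombinant classes are + k and n +: 29 + 37 = 66.
Recombination frequency = 66/268 = 0.2463 ≈ 24.6%, i.e. 24.6 centimorgans.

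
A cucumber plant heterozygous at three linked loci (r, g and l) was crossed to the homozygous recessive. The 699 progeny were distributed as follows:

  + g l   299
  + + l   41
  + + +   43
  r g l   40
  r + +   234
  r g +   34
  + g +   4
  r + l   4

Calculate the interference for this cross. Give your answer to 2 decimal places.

The two most frequent reciprocal classes, + g l and r + +, are the parental types, so the F1 was + g l / r + +.
The two rarest classes, + g + and r + l, are the double crossovers. Comparing them with the parentals, only the l allele has switched, so l is the middle locus and the order is g – l – r.
g–l: (75 + 8)/699 = 0.1187; l–r: (83 + 8)/699 = 0.1302.
Expected DCO frequency = 0.1187 × 0.1302 ≈ 0.01545; observed = 8/699 ≈ 0.01144.
Coefficient of coincidence = 0.01144/0.01545 ≈ 0.74; interference = 1 − 0.74 = 0.26.

0.26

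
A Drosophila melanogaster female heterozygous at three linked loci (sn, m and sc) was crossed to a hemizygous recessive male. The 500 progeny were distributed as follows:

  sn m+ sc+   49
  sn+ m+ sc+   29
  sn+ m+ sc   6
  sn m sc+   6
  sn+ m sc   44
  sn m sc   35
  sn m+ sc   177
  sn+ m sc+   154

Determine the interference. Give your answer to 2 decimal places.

0.25

The two most frequent reciprocal classes, sn+ m sc+ and sn m+ sc, are the parental types, so the F1 was sn+ m sc+ / sn m+ sc.
The two rarest classes, sn m sc+ and sn+ m+ sc, are the double crossovers. Comparing them with the parentals, only the sn allele has switched, so sn is the middle locus and the order is m – sn – sc.
m–sn: (64 + 12)/500 = 0.1520; sn–sc: (93 + 12)/500 = 0.2100.
Expected DCO frequency = 0.1520 × 0.2100 ≈ 0.03192; observed = 12/500 ≈ 0.02400.
Coefficient of coincidence = 0.02400/0.03192 ≈ 0.75; interference = 1 − 0.75 = 0.25.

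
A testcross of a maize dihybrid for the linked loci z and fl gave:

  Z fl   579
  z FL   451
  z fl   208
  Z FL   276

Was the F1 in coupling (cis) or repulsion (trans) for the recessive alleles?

trans

The two most frequent classes are Z fl (579) and z FL (451); these are the parental (non-recombinant) types.
So the F1 carried Z fl on one chromosome and z FL on the other — the recessive alleles are on opposite chromosomes (trans / repulsion).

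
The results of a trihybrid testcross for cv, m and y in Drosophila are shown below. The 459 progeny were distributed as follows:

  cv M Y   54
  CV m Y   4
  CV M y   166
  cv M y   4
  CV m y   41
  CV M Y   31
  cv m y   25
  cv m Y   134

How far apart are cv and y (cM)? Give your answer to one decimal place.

13.9 cM

The two most frequent reciprocal classes, cv m Y and CV M y, are the parental types, so the F1 was cv m Y / CV M y.
The two rarest classes, CV m Y and cv M y, are the double crossovers. Comparing them with the parentals, only the cv allele has switched, so cv is the middle locus and the order is y – cv – m.
Crossovers in the y–cv interval produce the single-crossover classes cv m y and CV M Y (25 + 31 = 56) plus the double crossovers (8).
RF(y–cv) = (56 + 8) / 459 = 64/459 = 0.1394 → 13.9 cM.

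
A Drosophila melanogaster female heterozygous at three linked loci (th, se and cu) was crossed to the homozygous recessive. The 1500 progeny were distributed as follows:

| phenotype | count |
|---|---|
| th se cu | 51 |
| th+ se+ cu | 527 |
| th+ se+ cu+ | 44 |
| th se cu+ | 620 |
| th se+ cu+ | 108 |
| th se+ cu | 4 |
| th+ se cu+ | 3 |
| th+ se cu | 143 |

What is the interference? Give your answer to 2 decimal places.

The two most frequent reciprocal classes, th se cu+ and th+ se+ cu, are the parental types, so the F1 was th se cu+ / th+ se+ cu.
The two rarest classes, th+ se cu+ and th se+ cu, are the double crossovers. Comparing them with the parentals, only the th allele has switched, so th is the middle locus and the order is se – th – cu.
se–th: (251 + 7)/1500 = 0.1720; th–cu: (95 + 7)/1500 = 0.0680.
Expected DCO frequency = 0.1720 × 0.0680 ≈ 0.01170; observed = 7/1500 ≈ 0.00467.
Coefficient of coincidence = 0.00467/0.01170 ≈ 0.40; interference = 1 − 0.40 = 0.60.

0.60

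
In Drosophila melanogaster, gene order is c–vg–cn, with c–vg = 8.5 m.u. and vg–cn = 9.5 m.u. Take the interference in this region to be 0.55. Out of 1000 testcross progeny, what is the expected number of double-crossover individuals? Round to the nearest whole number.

Map distances give recombination frequencies of 0.085 and 0.095 for the two intervals.
With interference 0.55 (so coincidence = 0.45), expected double-crossover frequency = 0.085 × 0.095 × 0.45 = 0.00363.
Expected number = 0.00363 × 1000 = 3.63 ≈ 4.

4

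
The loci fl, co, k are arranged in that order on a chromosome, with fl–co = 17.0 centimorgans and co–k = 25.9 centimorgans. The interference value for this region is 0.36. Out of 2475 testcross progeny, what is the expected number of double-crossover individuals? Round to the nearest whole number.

Map distances give recombination frequencies of 0.170 and 0.259 for the two intervals.
With interference 0.36 (so coincidence = 0.64), expected double-crossover frequency = 0.170 × 0.259 × 0.64 = 0.02818.
Expected number = 0.02818 × 2475 = 69.74 ≈ 70.

70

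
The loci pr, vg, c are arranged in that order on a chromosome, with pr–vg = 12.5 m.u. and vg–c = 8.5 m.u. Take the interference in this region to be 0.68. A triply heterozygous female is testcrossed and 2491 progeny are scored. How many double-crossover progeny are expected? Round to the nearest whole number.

8

Map distances give recombination frequencies of 0.125 and 0.085 for the two intervals.
With interference 0.68 (so coincidence = 0.32), expected double-crossover frequency = 0.125 × 0.085 × 0.32 = 0.00340.
Expected number = 0.00340 × 2491 = 8.47 ≈ 8.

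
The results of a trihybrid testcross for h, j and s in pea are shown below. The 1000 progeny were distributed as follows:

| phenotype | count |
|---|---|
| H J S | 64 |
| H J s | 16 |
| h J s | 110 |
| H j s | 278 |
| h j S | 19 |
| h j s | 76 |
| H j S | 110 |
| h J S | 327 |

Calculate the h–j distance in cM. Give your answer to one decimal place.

The two most frequent reciprocal classes, H j s and h J S, are the parental types, so the F1 was H j s / h J S.
The two rarest classes, H J s and h j S, are the double crossovers. Comparing them with the parentals, only the j allele has switched, so j is the middle locus and the order is h – j – s.
Crossovers in the h–j interval produce the single-crossover classes h j s and H J S (76 + 64 = 140) plus the double crossovers (35).
RF(h–j) = (140 + 35) / 1000 = 175/1000 = 0.1750 → 17.5 cM.

17.5 cM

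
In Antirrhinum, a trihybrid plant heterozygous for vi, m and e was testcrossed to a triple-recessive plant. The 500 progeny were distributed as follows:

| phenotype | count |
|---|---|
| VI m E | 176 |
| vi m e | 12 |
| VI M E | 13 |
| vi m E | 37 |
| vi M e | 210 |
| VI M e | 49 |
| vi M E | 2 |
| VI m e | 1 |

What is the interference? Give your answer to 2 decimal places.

The two most frequent reciprocal classes, VI m E and vi M e, are the parental types, so the F1 was VI m E / vi M e.
The two rarest classes, VI m e and vi M E, are the double crossovers. Comparing them with the parentals, only the e allele has switched, so e is the middle locus and the order is m – e – vi.
m–e: (25 + 3)/500 = 0.0560; e–vi: (86 + 3)/500 = 0.1780.
Expected DCO frequency = 0.0560 × 0.1780 ≈ 0.00997; observed = 3/500 ≈ 0.00600.
Coefficient of coincidence = 0.00600/0.00997 ≈ 0.60; interference = 1 − 0.60 = 0.40.

0.40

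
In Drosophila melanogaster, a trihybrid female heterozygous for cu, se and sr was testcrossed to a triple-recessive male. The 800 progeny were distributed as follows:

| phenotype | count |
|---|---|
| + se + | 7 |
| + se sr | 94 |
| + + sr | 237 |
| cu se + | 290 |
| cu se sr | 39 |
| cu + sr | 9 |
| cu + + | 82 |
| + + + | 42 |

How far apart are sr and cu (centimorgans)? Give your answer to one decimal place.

The two most frequent reciprocal classes, cu se + and + + sr, are the parental types, so the F1 was cu se + / + + sr.
The two rarest classes, + se + and cu + sr, are the double crossovers. Comparing them with the parentals, only the cu allele has switched, so cu is the middle locus and the order is se – cu – sr.
Crossovers in the cu–sr interval produce the single-crossover classes cu se sr and + + + (39 + 42 = 81) plus the double crossovers (16).
RF(cu–sr) = (81 + 16) / 800 = 97/800 = 0.1212 → 12.1 centimorgans.

12.1 centimorgans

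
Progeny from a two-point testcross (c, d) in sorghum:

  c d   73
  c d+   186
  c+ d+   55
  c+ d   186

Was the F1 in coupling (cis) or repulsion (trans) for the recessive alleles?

trans

The two most frequent classes are c+ d (186) and c d+ (186); these are the parental (non-recombinant) types.
So the F1 carried c+ d on one chromosome and c d+ on the other — the recessive alleles are on opposite chromosomes (trans / repulsion).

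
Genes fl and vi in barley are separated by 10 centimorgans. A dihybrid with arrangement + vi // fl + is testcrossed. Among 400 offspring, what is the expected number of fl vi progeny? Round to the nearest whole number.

A map distance of 10 centimorgans corresponds to a recombination frequency of 0.100.
The F1 is + vi / fl +, so fl vi is a recombinant gamete class with expected frequency r/2 = 0.100/2 = 0.0500.
Expected number = 0.0500 × 400 = 20.00 ≈ 20.

20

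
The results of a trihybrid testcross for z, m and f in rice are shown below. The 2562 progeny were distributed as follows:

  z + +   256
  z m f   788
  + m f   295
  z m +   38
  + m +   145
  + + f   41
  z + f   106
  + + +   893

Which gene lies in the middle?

f

The two most frequent reciprocal classes, + + + and z m f, are the parental types, so the F1 was + + + / z m f.
The two rarest classes, + + f and z m +, are the double crossovers. Comparing them with the parentals, only the f allele has switched, so f is the middle locus and the order is m – f – z.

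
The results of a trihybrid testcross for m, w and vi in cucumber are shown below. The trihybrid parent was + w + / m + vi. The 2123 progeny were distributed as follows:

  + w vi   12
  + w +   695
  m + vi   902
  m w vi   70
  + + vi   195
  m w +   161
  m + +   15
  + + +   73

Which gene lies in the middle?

The two rarest classes, + w vi and m + +, are the double crossovers. Comparing them with the parentals, only the vi allele has switched, so vi is the middle locus and the order is m – vi – w.

vi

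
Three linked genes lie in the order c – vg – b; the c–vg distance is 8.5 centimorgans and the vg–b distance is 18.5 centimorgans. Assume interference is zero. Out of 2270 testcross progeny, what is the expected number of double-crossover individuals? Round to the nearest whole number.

36

Map distances give recombination frequencies of 0.085 and 0.185 for the two intervals.
With no interference, expected double-crossover frequency = 0.085 × 0.185 = 0.01572.
Expected number = 0.01572 × 2270 = 35.70 ≈ 36.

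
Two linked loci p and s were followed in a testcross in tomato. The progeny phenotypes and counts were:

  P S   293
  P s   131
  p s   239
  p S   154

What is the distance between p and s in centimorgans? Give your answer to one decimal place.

The two most frequent classes, P S (293) and p s (239), are the parental types, so the F1 was P S / p s.
The recombinant classes are P s and p S: 131 + 154 = 285.
Recombination frequency = 285/817 = 0.3488 ≈ 34.9%, i.e. 34.9 centimorgans.

34.9 centimorgans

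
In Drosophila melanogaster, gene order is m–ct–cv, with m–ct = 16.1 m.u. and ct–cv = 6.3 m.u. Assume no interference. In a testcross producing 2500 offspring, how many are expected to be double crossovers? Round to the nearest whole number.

25

Map distances give recombination frequencies of 0.161 and 0.063 for the two intervals.
With no interference, expected double-crossover frequency = 0.161 × 0.063 = 0.01014.
Expected number = 0.01014 × 2500 = 25.36 ≈ 25.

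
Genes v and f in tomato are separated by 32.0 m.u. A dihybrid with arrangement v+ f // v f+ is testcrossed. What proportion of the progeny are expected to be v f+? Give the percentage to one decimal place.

34.0%

A map distance of 32.0 m.u. corresponds to a recombination frequency of 0.320.
The F1 is v+ f / v f+, so v f+ is a parental gamete class with expected frequency (1 − r)/2 = 0.680/2 = 0.3400.
That is 0.3400 = 34.0% of the progeny.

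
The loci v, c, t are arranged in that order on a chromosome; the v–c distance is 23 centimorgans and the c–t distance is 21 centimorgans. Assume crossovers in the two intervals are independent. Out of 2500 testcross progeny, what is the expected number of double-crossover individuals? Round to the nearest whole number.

121

Map distances give recombination frequencies of 0.230 and 0.210 for the two intervals.
With no interference, expected double-crossover frequency = 0.230 × 0.210 = 0.04830.
Expected number = 0.04830 × 2500 = 120.75 ≈ 121.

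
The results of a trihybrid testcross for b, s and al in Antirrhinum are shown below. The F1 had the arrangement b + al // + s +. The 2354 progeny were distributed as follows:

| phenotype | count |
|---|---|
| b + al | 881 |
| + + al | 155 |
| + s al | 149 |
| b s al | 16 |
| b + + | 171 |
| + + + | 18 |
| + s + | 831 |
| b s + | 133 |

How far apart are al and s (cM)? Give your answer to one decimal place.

15.0 cM

The two rarest classes, b s al and + + +, are the double crossovers. Comparing them with the parentals, only the s allele has switched, so s is the middle locus and the order is al – s – b.
Crossovers in the al–s interval produce the single-crossover classes b + + and + s al (171 + 149 = 320) plus the double crossovers (34).
RF(al–s) = (320 + 34) / 2354 = 354/2354 = 0.1504 → 15.0 cM.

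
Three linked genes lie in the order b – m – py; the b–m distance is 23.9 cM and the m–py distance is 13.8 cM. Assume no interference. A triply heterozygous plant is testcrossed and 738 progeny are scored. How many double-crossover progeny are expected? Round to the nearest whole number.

Map distances give recombination frequencies of 0.239 and 0.138 for the two intervals.
With no interference, expected double-crossover frequency = 0.239 × 0.138 = 0.03298.
Expected number = 0.03298 × 738 = 24.34 ≈ 24.

24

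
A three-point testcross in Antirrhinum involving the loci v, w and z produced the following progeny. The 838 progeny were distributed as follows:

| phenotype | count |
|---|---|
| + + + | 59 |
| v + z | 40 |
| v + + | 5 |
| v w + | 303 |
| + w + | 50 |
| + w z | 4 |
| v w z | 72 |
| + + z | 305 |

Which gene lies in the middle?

w

The two most frequent reciprocal classes, v w + and + + z, are the parental types, so the F1 was v w + / + + z.
The two rarest classes, v + + and + w z, are the double crossovers. Comparing them with the parentals, only the w allele has switched, so w is the middle locus and the order is z – w – v.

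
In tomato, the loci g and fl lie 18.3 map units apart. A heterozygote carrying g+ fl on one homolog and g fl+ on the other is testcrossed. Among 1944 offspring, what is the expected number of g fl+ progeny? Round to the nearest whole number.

794

A map distance of 18.3 map units corresponds to a recombination frequency of 0.183.
The F1 is g+ fl / g fl+, so g fl+ is a parental gamete class with expected frequency (1 − r)/2 = 0.817/2 = 0.4085.
Expected number = 0.4085 × 1944 = 794.12 ≈ 794.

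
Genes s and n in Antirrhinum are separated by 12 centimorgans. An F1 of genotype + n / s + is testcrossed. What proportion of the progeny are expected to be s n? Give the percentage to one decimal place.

6.0%

A map distance of 12 centimorgans corresponds to a recombination frequency of 0.120.
The F1 is + n / s +, so s n is a recombinant gamete class with expected frequency r/2 = 0.120/2 = 0.0600.
That is 0.0600 = 6.0% of the progeny.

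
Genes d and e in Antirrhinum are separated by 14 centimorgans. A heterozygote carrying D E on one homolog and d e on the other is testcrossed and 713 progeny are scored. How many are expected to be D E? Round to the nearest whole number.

307

A map distance of 14 centimorgans corresponds to a recombination frequency of 0.140.
The F1 is D E / d e, so D E is a parental gamete class with expected frequency (1 − r)/2 = 0.860/2 = 0.4300.
Expected number = 0.4300 × 713 = 306.59 ≈ 307.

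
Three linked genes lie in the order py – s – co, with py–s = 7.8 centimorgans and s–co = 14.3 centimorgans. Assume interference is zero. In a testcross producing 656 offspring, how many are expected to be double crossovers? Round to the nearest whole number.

7

Map distances give recombination frequencies of 0.078 and 0.143 for the two intervals.
With no interference, expected double-crossover frequency = 0.078 × 0.143 = 0.01115.
Expected number = 0.01115 × 656 = 7.32 ≈ 7.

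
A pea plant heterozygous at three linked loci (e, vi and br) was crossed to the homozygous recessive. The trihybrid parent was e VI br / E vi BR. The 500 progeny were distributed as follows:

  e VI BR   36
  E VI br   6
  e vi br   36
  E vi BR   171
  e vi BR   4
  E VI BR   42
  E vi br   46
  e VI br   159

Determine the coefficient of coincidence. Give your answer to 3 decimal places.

The two rarest classes, E VI br and e vi BR, are the double crossovers. Comparing them with the parentals, only the e allele has switched, so e is the middle locus and the order is br – e – vi.
br–e: (82 + 10)/500 = 0.1840; e–vi: (78 + 10)/500 = 0.1760.
Expected DCO frequency = 0.1840 × 0.1760 ≈ 0.03238; observed = 10/500 ≈ 0.02000.
Coefficient of coincidence = 0.02000/0.03238 ≈ 0.618.

0.618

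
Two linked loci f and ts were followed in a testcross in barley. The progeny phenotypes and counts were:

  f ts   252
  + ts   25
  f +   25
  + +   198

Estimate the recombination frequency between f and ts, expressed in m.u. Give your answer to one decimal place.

10.0 m.u.

The two most frequent classes, + + (198) and f ts (252), are the parental types, so the F1 was + + / f ts.
The recombinant classes are + ts and f +: 25 + 25 = 50.
Recombination frequency = 50/500 = 0.1000 ≈ 10.0%, i.e. 10.0 m.u.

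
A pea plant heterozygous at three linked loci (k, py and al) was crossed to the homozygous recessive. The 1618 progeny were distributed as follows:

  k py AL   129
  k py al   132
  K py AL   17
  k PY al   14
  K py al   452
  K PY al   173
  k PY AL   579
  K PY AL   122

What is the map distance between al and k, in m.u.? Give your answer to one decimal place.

The two most frequent reciprocal classes, k PY AL and K py al, are the parental types, so the F1 was k PY AL / K py al.
The two rarest classes, k PY al and K py AL, are the double crossovers. Comparing them with the parentals, only the al allele has switched, so al is the middle locus and the order is k – al – py.
Crossovers in the k–al interval produce the single-crossover classes K PY AL and k py al (122 + 132 = 254) plus the double crossovers (31).
RF(k–al) = (254 + 31) / 1618 = 285/1618 = 0.1761 → 17.6 m.u.

17.6 m.u.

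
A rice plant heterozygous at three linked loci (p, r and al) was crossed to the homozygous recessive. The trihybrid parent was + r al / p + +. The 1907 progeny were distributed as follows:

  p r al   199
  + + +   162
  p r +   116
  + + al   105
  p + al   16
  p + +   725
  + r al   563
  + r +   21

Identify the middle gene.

The two rarest classes, + r + and p + al, are the double crossovers. Comparing them with the parentals, only the al allele has switched, so al is the middle locus and the order is p – al – r.

al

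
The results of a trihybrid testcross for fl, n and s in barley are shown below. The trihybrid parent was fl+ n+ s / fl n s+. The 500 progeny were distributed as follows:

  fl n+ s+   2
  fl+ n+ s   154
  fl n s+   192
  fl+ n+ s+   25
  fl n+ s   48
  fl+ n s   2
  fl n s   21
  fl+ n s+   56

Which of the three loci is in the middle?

The two rarest classes, fl+ n s and fl n+ s+, are the double crossovers. Comparing them with the parentals, only the n allele has switched, so n is the middle locus and the order is s – n – fl.

n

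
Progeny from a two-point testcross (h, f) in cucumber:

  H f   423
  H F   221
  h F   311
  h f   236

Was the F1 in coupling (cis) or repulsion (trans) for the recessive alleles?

trans

The two most frequent classes are H f (423) and h F (311); these are the parental (non-recombinant) types.
So the F1 carried H f on one chromosome and h F on the other — the recessive alleles are on opposite chromosomes (trans / repulsion).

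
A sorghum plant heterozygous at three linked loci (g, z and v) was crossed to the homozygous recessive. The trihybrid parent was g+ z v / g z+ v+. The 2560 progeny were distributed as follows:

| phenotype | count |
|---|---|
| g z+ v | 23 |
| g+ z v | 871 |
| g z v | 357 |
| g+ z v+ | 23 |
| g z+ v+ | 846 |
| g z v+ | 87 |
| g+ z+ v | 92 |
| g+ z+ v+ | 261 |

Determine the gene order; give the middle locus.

The two rarest classes, g+ z v+ and g z+ v, are the double crossovers. Comparing them with the parentals, only the v allele has switched, so v is the middle locus and the order is g – v – z.

v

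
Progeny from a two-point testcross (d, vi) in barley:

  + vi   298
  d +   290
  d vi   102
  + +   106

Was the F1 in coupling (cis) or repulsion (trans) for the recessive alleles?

trans

The two most frequent classes are + vi (298) and d + (290); these are the parental (non-recombinant) types.
So the F1 carried + vi on one chromosome and d + on the other — the recessive alleles are on opposite chromosomes (trans / repulsion).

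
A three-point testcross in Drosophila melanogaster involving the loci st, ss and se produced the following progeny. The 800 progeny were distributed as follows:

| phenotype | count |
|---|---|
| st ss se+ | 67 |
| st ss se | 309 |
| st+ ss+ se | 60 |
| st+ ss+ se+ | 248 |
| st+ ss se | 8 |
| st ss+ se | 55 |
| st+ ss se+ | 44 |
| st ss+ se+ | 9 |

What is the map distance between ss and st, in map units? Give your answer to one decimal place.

The two most frequent reciprocal classes, st ss se and st+ ss+ se+, are the parental types, so the F1 was st ss se / st+ ss+ se+.
The two rarest classes, st+ ss se and st ss+ se+, are the double crossovers. Comparing them with the parentals, only the st allele has switched, so st is the middle locus and the order is ss – st – se.
Crossovers in the ss–st interval produce the single-crossover classes st ss+ se and st+ ss se+ (55 + 44 = 99) plus the double crossovers (17).
RF(ss–st) = (99 + 17) / 800 = 116/800 = 0.1450 → 14.5 map units.

14.5 map units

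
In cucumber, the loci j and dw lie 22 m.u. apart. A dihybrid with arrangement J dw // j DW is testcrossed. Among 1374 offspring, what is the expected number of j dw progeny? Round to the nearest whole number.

A map distance of 22 m.u. corresponds to a recombination frequency of 0.220.
The F1 is J dw / j DW, so j dw is a recombinant gamete class with expected frequency r/2 = 0.220/2 = 0.1100.
Expected number = 0.1100 × 1374 = 151.14 ≈ 151.

151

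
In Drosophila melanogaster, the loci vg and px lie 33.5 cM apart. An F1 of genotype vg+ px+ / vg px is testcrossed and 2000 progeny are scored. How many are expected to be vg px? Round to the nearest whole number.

A map distance of 33.5 cM corresponds to a recombination frequency of 0.335.
The F1 is vg+ px+ / vg px, so vg px is a parental gamete class with expected frequency (1 − r)/2 = 0.665/2 = 0.3325.
Expected number = 0.3325 × 2000 = 665.00 ≈ 665.

665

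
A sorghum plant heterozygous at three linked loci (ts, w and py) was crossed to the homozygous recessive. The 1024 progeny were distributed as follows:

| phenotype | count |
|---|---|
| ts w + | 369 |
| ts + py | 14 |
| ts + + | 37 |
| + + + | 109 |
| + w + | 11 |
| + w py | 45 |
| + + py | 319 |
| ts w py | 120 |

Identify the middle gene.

The two most frequent reciprocal classes, ts w + and + + py, are the parental types, so the F1 was ts w + / + + py.
The two rarest classes, + w + and ts + py, are the double crossovers. Comparing them with the parentals, only the ts allele has switched, so ts is the middle locus and the order is w – ts – py.

ts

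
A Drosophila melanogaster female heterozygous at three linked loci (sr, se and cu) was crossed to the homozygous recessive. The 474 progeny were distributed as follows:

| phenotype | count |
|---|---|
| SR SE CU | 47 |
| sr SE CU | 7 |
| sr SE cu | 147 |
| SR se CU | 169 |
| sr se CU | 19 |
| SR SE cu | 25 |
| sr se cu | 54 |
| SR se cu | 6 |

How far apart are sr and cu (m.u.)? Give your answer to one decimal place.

12.0 m.u.

The two most frequent reciprocal classes, SR se CU and sr SE cu, are the parental types, so the F1 was SR se CU / sr SE cu.
The two rarest classes, SR se cu and sr SE CU, are the double crossovers. Comparing them with the parentals, only the cu allele has switched, so cu is the middle locus and the order is sr – cu – se.
Crossovers in the sr–cu interval produce the single-crossover classes sr se CU and SR SE cu (19 + 25 = 44) plus the double crossovers (13).
RF(sr–cu) = (44 + 13) / 474 = 57/474 = 0.1203 → 12.0 m.u.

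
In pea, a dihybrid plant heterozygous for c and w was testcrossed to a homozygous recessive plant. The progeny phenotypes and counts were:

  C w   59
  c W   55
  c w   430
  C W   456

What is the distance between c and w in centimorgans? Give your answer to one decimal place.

The two most frequent classes, C W (456) and c w (430), are the parental types, so the F1 was C W / c w.
The recombinant classes are C w and c W: 59 + 55 = 114.
Recombination frequency = 114/1000 = 0.1140 ≈ 11.4%, i.e. 11.4 centimorgans.

11.4 centimorgans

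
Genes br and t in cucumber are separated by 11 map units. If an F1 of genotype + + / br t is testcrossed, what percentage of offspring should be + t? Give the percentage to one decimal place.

5.5%

A map distance of 11 map units corresponds to a recombination frequency of 0.110.
The F1 is + + / br t, so + t is a recombinant gamete class with expected frequency r/2 = 0.110/2 = 0.0550.
That is 0.0550 = 5.5% of the progeny.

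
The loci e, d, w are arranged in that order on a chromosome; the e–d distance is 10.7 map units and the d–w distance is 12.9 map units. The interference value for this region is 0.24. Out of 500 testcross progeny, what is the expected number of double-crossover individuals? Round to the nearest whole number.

5

Map distances give recombination frequencies of 0.107 and 0.129 for the two intervals.
With interference 0.24 (so coincidence = 0.76), expected double-crossover frequency = 0.107 × 0.129 × 0.76 = 0.01049.
Expected number = 0.01049 × 500 = 5.25 ≈ 5.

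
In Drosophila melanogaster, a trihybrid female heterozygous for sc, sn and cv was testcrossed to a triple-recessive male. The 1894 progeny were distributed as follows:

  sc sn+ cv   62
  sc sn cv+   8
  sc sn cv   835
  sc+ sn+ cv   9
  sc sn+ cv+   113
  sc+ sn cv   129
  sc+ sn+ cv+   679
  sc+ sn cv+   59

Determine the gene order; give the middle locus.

cv

The two most frequent reciprocal classes, sc sn cv and sc+ sn+ cv+, are the parental types, so the F1 was sc sn cv / sc+ sn+ cv+.
The two rarest classes, sc sn cv+ and sc+ sn+ cv, are the double crossovers. Comparing them with the parentals, only the cv allele has switched, so cv is the middle locus and the order is sn – cv – sc.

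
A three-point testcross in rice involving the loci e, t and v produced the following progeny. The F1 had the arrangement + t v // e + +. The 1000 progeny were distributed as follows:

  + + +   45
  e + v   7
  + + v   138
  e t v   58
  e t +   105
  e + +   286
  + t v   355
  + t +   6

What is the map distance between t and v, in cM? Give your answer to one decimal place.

25.6 cM

The two rarest classes, + t + and e + v, are the double crossovers. Comparing them with the parentals, only the v allele has switched, so v is the middle locus and the order is t – v – e.
Crossovers in the t–v interval produce the single-crossover classes + + v and e t + (138 + 105 = 243) plus the double crossovers (13).
RF(t–v) = (243 + 13) / 1000 = 256/1000 = 0.2560 → 25.6 cM.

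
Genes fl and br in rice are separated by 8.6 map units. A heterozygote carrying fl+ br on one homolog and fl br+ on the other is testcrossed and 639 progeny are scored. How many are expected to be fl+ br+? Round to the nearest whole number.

A map distance of 8.6 map units corresponds to a recombination frequency of 0.086.
The F1 is fl+ br / fl br+, so fl+ br+ is a recombinant gamete class with expected frequency r/2 = 0.086/2 = 0.0430.
Expected number = 0.0430 × 639 = 27.48 ≈ 27.

27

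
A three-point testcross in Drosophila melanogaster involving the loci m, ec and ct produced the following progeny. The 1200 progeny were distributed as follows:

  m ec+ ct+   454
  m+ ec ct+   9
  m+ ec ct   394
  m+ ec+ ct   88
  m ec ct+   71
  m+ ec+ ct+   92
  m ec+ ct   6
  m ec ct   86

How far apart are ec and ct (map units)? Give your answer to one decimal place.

The two most frequent reciprocal classes, m+ ec ct and m ec+ ct+, are the parental types, so the F1 was m+ ec ct / m ec+ ct+.
The two rarest classes, m+ ec ct+ and m ec+ ct, are the double crossovers. Comparing them with the parentals, only the ct allele has switched, so ct is the middle locus and the order is m – ct – ec.
Crossovers in the ct–ec interval produce the single-crossover classes m+ ec+ ct and m ec ct+ (88 + 71 = 159) plus the double crossovers (15).
RF(ct–ec) = (159 + 15) / 1200 = 174/1200 = 0.1450 → 14.5 map units.

14.5 map units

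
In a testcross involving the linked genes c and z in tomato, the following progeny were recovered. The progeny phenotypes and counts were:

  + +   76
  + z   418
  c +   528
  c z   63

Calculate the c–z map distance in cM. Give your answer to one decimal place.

12.8 cM

The two most frequent classes, + z (418) and c + (528), are the parental types, so the F1 was + z / c +.
The recombinant classes are + + and c z: 76 + 63 = 139.
Recombination frequency = 139/1085 = 0.1281 ≈ 12.8%, i.e. 12.8 cM.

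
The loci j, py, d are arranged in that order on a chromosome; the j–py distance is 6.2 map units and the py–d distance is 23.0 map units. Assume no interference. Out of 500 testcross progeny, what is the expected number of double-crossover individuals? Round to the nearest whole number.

7

Map distances give recombination frequencies of 0.062 and 0.230 for the two intervals.
With no interference, expected double-crossover frequency = 0.062 × 0.230 = 0.01426.
Expected number = 0.01426 × 500 = 7.13 ≈ 7.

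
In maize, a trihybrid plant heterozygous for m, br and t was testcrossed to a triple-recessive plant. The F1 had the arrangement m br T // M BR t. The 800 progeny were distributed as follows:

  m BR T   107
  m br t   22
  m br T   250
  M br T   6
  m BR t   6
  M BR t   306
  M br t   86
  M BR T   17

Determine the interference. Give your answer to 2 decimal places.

The two rarest classes, M br T and m BR t, are the double crossovers. Comparing them with the parentals, only the m allele has switched, so m is the middle locus and the order is br – m – t.
br–m: (193 + 12)/800 = 0.2562; m–t: (39 + 12)/800 = 0.0638.
Expected DCO frequency = 0.2562 × 0.0638 ≈ 0.01635; observed = 12/800 ≈ 0.01500.
Coefficient of coincidence = 0.01500/0.01635 ≈ 0.92; interference = 1 − 0.92 = 0.08.

0.08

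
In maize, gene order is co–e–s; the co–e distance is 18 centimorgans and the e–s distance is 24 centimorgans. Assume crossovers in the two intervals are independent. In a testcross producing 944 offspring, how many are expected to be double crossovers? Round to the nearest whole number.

41

Map distances give recombination frequencies of 0.180 and 0.240 for the two intervals.
With no interference, expected double-crossover frequency = 0.180 × 0.240 = 0.04320.
Expected number = 0.04320 × 944 = 40.78 ≈ 41.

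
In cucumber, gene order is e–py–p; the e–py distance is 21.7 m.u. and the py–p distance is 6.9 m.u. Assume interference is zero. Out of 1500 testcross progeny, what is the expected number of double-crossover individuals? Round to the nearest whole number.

22

Map distances give recombination frequencies of 0.217 and 0.069 for the two intervals.
With no interference, expected double-crossover frequency = 0.217 × 0.069 = 0.01497.
Expected number = 0.01497 × 1500 = 22.46 ≈ 22.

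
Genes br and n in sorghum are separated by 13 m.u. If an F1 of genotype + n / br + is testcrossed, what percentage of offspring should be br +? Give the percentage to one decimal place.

43.5%

A map distance of 13 m.u. corresponds to a recombination frequency of 0.130.
The F1 is + n / br +, so br + is a parental gamete class with expected frequency (1 − r)/2 = 0.870/2 = 0.4350.
That is 0.4350 = 43.5% of the progeny.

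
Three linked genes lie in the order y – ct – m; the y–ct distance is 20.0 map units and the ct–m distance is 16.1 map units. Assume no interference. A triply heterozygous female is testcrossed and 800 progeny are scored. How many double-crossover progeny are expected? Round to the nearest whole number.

26

Map distances give recombination frequencies of 0.200 and 0.161 for the two intervals.
With no interference, expected double-crossover frequency = 0.200 × 0.161 = 0.03220.
Expected number = 0.03220 × 800 = 25.76 ≈ 26.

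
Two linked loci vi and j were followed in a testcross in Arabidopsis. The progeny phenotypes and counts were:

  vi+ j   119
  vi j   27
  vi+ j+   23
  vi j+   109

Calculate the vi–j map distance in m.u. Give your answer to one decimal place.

18.0 m.u.

The two most frequent classes, vi+ j (119) and vi j+ (109), are the parental types, so the F1 was vi+ j / vi j+.
The recombinant classes are vi+ j+ and vi j: 23 + 27 = 50.
Recombination frequency = 50/278 = 0.1799 ≈ 18.0%, i.e. 18.0 m.u.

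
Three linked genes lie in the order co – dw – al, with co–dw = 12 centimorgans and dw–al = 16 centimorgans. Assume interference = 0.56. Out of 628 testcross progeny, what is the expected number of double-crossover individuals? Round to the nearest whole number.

5

Map distances give recombination frequencies of 0.120 and 0.160 for the two intervals.
With interference 0.56 (so coincidence = 0.44), expected double-crossover frequency = 0.120 × 0.160 × 0.44 = 0.00845.
Expected number = 0.00845 × 628 = 5.31 ≈ 5.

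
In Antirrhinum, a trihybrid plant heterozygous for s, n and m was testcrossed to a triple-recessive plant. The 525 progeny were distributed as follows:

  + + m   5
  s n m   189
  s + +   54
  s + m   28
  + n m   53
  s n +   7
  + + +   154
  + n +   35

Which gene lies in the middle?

The two most frequent reciprocal classes, s n m and + + +, are the parental types, so the F1 was s n m / + + +.
The two rarest classes, s n + and + + m, are the double crossovers. Comparing them with the parentals, only the m allele has switched, so m is the middle locus and the order is n – m – s.

m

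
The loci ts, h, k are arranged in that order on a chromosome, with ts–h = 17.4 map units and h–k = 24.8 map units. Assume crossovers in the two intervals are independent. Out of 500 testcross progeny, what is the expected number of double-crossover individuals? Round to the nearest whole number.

Map distances give recombination frequencies of 0.174 and 0.248 for the two intervals.
With no interference, expected double-crossover frequency = 0.174 × 0.248 = 0.04315.
Expected number = 0.04315 × 500 = 21.58 ≈ 22.

22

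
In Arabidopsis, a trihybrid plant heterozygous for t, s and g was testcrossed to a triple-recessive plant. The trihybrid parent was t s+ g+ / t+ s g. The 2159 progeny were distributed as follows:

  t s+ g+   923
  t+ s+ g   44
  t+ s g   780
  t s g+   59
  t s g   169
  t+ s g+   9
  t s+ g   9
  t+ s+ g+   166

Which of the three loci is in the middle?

The two rarest classes, t s+ g and t+ s g+, are the double crossovers. Comparing them with the parentals, only the g allele has switched, so g is the middle locus and the order is t – g – s.

g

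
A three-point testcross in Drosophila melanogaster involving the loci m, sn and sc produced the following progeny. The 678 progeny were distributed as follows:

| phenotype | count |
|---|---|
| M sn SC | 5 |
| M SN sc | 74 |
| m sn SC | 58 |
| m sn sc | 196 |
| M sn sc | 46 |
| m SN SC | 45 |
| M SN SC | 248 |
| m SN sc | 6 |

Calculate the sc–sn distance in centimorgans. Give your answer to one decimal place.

The two most frequent reciprocal classes, M SN SC and m sn sc, are the parental types, so the F1 was M SN SC / m sn sc.
The two rarest classes, M sn SC and m SN sc, are the double crossovers. Comparing them with the parentals, only the sn allele has switched, so sn is the middle locus and the order is m – sn – sc.
Crossovers in the sn–sc interval produce the single-crossover classes M SN sc and m sn SC (74 + 58 = 132) plus the double crossovers (11).
RF(sn–sc) = (132 + 11) / 678 = 143/678 = 0.2109 → 21.1 centimorgans.

21.1 centimorgans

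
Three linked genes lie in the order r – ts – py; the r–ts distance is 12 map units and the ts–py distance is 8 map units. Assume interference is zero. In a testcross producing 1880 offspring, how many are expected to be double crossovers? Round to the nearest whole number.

Map distances give recombination frequencies of 0.120 and 0.080 for the two intervals.
With no interference, expected double-crossover frequency = 0.120 × 0.080 = 0.00960.
Expected number = 0.00960 × 1880 = 18.05 ≈ 18.

18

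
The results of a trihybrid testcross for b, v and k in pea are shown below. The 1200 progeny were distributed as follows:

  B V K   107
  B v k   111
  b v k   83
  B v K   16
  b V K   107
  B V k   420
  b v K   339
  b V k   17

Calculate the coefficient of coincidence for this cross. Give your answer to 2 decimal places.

0.71

The two most frequent reciprocal classes, b v K and B V k, are the parental types, so the F1 was b v K / B V k.
The two rarest classes, B v K and b V k, are the double crossovers. Comparing them with the parentals, only the b allele has switched, so b is the middle locus and the order is v – b – k.
v–b: (218 + 33)/1200 = 0.2092; b–k: (190 + 33)/1200 = 0.1858.
Expected DCO frequency = 0.2092 × 0.1858 ≈ 0.03887; observed = 33/1200 ≈ 0.02750.
Coefficient of coincidence = 0.02750/0.03887 ≈ 0.71.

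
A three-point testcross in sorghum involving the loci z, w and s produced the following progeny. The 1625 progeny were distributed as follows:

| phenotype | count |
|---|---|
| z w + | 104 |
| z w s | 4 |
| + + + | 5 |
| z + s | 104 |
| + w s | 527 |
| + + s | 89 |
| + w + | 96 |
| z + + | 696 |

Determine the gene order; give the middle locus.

The two most frequent reciprocal classes, z + + and + w s, are the parental types, so the F1 was z + + / + w s.
The two rarest classes, + + + and z w s, are the double crossovers. Comparing them with the parentals, only the z allele has switched, so z is the middle locus and the order is w – z – s.

z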